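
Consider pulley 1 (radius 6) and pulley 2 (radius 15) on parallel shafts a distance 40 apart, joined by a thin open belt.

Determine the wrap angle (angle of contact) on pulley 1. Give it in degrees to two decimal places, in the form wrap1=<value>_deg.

wrap1=153.99_deg

open belt: β = asin((r2−r1)/C) = asin(9/40) = 13.0029°
wrap1 = π − 2β = 153.9942°
wrap2 = π + 2β = 206.0058°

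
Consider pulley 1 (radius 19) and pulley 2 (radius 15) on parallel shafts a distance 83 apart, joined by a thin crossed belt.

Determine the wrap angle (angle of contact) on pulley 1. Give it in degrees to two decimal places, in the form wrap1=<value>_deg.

crossed belt: β = asin((r1+r2)/C) = asin(34/83) = 24.1821°
wrap1 = wrap2 = π + 2β = 228.3643°

wrap1=228.36_deg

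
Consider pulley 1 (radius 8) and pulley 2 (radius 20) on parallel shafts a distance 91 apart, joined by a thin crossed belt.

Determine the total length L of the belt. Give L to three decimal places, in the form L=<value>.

L=278.650

crossed belt: β = asin((r1+r2)/C) = asin(28/91) = 17.9202°
wrap1 = wrap2 = π + 2β = 215.8404°
tangent length = C·cosβ = 86.5852
L = (r1+r2)·wrap + 2·C·cosβ = 28·3.7671 + 2·86.5852 = 278.6500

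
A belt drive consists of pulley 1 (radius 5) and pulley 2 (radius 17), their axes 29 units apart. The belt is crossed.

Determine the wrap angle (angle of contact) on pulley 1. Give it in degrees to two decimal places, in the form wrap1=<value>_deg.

crossed belt: β = asin((r1+r2)/C) = asin(22/29) = 49.3428°
wrap1 = wrap2 = π + 2β = 278.6855°

wrap1=278.69_deg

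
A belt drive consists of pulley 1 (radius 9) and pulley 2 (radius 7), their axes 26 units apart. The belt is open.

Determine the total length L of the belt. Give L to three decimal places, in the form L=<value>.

L=102.419

open belt: β = asin((r2−r1)/C) = asin(-2/26) = -4.4117°
wrap1 = π − 2β = 188.8235°
wrap2 = π + 2β = 171.1765°
tangent length = C·cosβ = 25.9230
L = r1·wrap1 + r2·wrap2 + 2·C·cosβ = 9·3.2956 + 7·2.9876 + 2·25.9230 = 102.4194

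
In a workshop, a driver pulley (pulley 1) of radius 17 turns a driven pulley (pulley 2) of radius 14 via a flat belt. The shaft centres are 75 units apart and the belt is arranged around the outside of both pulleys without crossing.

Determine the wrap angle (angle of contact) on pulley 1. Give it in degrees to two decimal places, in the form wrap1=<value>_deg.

open belt: β = asin((r2−r1)/C) = asin(-3/75) = -2.2924°
wrap1 = π − 2β = 184.5849°
wrap2 = π + 2β = 175.4151°

wrap1=184.58_deg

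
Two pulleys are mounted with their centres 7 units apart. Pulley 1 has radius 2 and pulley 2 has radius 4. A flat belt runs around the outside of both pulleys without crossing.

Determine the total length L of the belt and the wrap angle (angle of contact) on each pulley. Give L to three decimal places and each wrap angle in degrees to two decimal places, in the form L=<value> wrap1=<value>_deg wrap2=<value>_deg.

L=33.425 wrap1=146.80_deg wrap2=213.20_deg

open belt: β = asin((r2−r1)/C) = asin(2/7) = 16.6015°
wrap1 = π − 2β = 146.7969°
wrap2 = π + 2β = 213.2031°
tangent length = C·cosβ = 6.7082
L = r1·wrap1 + r2·wrap2 + 2·C·cosβ = 2·2.5621 + 4·3.7211 + 2·6.7082 = 33.4250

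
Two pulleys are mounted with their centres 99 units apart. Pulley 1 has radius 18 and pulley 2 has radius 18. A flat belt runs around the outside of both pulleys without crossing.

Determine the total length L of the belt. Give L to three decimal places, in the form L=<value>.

open belt: β = asin((r2−r1)/C) = asin(0/99) = 0.0000°
wrap1 = π − 2β = 180.0000°
wrap2 = π + 2β = 180.0000°
tangent length = C·cosβ = 99.0000
L = r1·wrap1 + r2·wrap2 + 2·C·cosβ = 18·3.1416 + 18·3.1416 + 2·99.0000 = 311.0973

L=311.097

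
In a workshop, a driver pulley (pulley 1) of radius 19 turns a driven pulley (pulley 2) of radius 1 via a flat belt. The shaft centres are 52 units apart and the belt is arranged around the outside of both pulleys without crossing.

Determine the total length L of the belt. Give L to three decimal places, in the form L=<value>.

open belt: β = asin((r2−r1)/C) = asin(-18/52) = -20.2522°
wrap1 = π − 2β = 220.5045°
wrap2 = π + 2β = 139.4955°
tangent length = C·cosβ = 48.7852
L = r1·wrap1 + r2·wrap2 + 2·C·cosβ = 19·3.8485 + 1·2.4347 + 2·48.7852 = 173.1272

L=173.127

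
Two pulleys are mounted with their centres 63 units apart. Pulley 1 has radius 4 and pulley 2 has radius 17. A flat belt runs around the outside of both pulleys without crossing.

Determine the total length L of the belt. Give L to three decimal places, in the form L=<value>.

open belt: β = asin((r2−r1)/C) = asin(13/63) = 11.9085°
wrap1 = π − 2β = 156.1830°
wrap2 = π + 2β = 203.8170°
tangent length = C·cosβ = 61.6441
L = r1·wrap1 + r2·wrap2 + 2·C·cosβ = 4·2.7259 + 17·3.5573 + 2·61.6441 = 194.6656

L=194.666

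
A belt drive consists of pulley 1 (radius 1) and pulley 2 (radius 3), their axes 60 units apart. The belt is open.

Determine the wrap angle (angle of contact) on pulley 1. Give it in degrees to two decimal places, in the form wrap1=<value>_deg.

wrap1=176.18_deg

open belt: β = asin((r2−r1)/C) = asin(2/60) = 1.9102°
wrap1 = π − 2β = 176.1796°
wrap2 = π + 2β = 183.8204°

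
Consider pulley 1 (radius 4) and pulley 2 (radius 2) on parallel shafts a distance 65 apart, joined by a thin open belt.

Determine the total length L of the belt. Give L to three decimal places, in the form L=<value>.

L=148.911

open belt: β = asin((r2−r1)/C) = asin(-2/65) = -1.7632°
wrap1 = π − 2β = 183.5265°
wrap2 = π + 2β = 176.4735°
tangent length = C·cosβ = 64.9692
L = r1·wrap1 + r2·wrap2 + 2·C·cosβ = 4·3.2031 + 2·3.0800 + 2·64.9692 = 148.9111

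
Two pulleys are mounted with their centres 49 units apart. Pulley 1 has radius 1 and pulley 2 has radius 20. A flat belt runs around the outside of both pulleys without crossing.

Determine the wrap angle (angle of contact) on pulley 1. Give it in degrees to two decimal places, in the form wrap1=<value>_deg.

wrap1=134.37_deg

open belt: β = asin((r2−r1)/C) = asin(19/49) = 22.8149°
wrap1 = π − 2β = 134.3702°
wrap2 = π + 2β = 225.6298°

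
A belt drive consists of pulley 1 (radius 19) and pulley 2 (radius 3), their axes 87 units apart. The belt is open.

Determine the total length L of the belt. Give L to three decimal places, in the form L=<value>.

L=246.066

open belt: β = asin((r2−r1)/C) = asin(-16/87) = -10.5975°
wrap1 = π − 2β = 201.1950°
wrap2 = π + 2β = 158.8050°
tangent length = C·cosβ = 85.5161
L = r1·wrap1 + r2·wrap2 + 2·C·cosβ = 19·3.5115 + 3·2.7717 + 2·85.5161 = 246.0659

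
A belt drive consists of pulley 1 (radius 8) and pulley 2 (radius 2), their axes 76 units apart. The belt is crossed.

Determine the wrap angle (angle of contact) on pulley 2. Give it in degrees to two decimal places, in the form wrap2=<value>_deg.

crossed belt: β = asin((r1+r2)/C) = asin(10/76) = 7.5608°
wrap1 = wrap2 = π + 2β = 195.1217°

wrap2=195.12_deg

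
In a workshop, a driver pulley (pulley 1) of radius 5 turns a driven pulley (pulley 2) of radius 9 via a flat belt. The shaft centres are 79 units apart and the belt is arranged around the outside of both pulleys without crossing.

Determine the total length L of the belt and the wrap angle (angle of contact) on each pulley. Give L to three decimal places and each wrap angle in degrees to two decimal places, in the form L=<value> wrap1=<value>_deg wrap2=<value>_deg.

open belt: β = asin((r2−r1)/C) = asin(4/79) = 2.9023°
wrap1 = π − 2β = 174.1954°
wrap2 = π + 2β = 185.8046°
tangent length = C·cosβ = 78.8987
L = r1·wrap1 + r2·wrap2 + 2·C·cosβ = 5·3.0403 + 9·3.2429 + 2·78.8987 = 202.1849

L=202.185 wrap1=174.20_deg wrap2=185.80_deg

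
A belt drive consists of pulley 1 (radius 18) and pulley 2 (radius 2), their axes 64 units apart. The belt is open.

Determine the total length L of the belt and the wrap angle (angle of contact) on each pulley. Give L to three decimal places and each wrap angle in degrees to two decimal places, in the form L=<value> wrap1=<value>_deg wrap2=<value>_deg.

open belt: β = asin((r2−r1)/C) = asin(-16/64) = -14.4775°
wrap1 = π − 2β = 208.9550°
wrap2 = π + 2β = 151.0450°
tangent length = C·cosβ = 61.9677
L = r1·wrap1 + r2·wrap2 + 2·C·cosβ = 18·3.6470 + 2·2.6362 + 2·61.9677 = 194.8531

L=194.853 wrap1=208.96_deg wrap2=151.04_deg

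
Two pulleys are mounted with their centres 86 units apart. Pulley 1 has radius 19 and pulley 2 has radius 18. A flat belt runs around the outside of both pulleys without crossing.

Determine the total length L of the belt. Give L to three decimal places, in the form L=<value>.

L=288.251

open belt: β = asin((r2−r1)/C) = asin(-1/86) = -0.6662°
wrap1 = π − 2β = 181.3325°
wrap2 = π + 2β = 178.6675°
tangent length = C·cosβ = 85.9942
L = r1·wrap1 + r2·wrap2 + 2·C·cosβ = 19·3.1648 + 18·3.1183 + 2·85.9942 = 288.2506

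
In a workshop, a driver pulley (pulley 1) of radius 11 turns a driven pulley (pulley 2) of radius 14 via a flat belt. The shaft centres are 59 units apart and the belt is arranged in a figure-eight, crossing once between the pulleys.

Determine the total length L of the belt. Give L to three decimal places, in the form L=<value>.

crossed belt: β = asin((r1+r2)/C) = asin(25/59) = 25.0702°
wrap1 = wrap2 = π + 2β = 230.1405°
tangent length = C·cosβ = 53.4416
L = (r1+r2)·wrap + 2·C·cosβ = 25·4.0167 + 2·53.4416 = 207.3008

L=207.301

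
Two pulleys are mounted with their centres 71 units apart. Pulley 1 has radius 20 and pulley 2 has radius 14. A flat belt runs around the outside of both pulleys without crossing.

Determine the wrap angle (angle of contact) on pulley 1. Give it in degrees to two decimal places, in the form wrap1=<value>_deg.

open belt: β = asin((r2−r1)/C) = asin(-6/71) = -4.8477°
wrap1 = π − 2β = 189.6954°
wrap2 = π + 2β = 170.3046°

wrap1=189.70_deg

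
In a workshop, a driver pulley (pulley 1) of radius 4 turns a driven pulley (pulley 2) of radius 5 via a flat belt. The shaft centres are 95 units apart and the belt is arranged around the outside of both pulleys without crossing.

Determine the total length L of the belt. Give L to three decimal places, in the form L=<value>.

L=218.285

open belt: β = asin((r2−r1)/C) = asin(1/95) = 0.6031°
wrap1 = π − 2β = 178.7938°
wrap2 = π + 2β = 181.2062°
tangent length = C·cosβ = 94.9947
L = r1·wrap1 + r2·wrap2 + 2·C·cosβ = 4·3.1205 + 5·3.1626 + 2·94.9947 = 218.2849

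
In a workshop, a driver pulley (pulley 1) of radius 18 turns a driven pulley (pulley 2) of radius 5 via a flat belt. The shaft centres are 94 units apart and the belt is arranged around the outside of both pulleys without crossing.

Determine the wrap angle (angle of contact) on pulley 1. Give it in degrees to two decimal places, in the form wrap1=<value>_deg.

open belt: β = asin((r2−r1)/C) = asin(-13/94) = -7.9494°
wrap1 = π − 2β = 195.8987°
wrap2 = π + 2β = 164.1013°

wrap1=195.90_deg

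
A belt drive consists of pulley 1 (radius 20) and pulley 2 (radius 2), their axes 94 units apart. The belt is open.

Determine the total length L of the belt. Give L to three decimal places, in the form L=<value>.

L=260.572

open belt: β = asin((r2−r1)/C) = asin(-18/94) = -11.0397°
wrap1 = π − 2β = 202.0794°
wrap2 = π + 2β = 157.9206°
tangent length = C·cosβ = 92.2605
L = r1·wrap1 + r2·wrap2 + 2·C·cosβ = 20·3.5270 + 2·2.7562 + 2·92.2605 = 260.5725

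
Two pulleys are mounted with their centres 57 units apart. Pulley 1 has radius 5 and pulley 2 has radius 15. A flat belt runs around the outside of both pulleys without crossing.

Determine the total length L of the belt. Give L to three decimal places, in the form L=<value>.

L=178.591

open belt: β = asin((r2−r1)/C) = asin(10/57) = 10.1042°
wrap1 = π − 2β = 159.7916°
wrap2 = π + 2β = 200.2084°
tangent length = C·cosβ = 56.1160
L = r1·wrap1 + r2·wrap2 + 2·C·cosβ = 5·2.7889 + 15·3.4943 + 2·56.1160 = 178.5908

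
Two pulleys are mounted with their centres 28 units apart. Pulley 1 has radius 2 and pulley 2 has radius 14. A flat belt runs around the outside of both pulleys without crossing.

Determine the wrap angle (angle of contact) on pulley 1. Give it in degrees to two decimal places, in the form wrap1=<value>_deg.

wrap1=129.25_deg

open belt: β = asin((r2−r1)/C) = asin(12/28) = 25.3769°
wrap1 = π − 2β = 129.2461°
wrap2 = π + 2β = 230.7539°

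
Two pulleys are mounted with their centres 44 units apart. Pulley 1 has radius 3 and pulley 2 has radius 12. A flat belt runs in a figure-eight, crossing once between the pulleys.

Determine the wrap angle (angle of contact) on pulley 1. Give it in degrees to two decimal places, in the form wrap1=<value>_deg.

wrap1=219.86_deg

crossed belt: β = asin((r1+r2)/C) = asin(15/44) = 19.9323°
wrap1 = wrap2 = π + 2β = 219.8645°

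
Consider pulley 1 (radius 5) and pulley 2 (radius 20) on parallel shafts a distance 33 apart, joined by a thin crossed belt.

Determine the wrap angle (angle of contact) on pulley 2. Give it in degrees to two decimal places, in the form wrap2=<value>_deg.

wrap2=278.50_deg

crossed belt: β = asin((r1+r2)/C) = asin(25/33) = 49.2509°
wrap1 = wrap2 = π + 2β = 278.5019°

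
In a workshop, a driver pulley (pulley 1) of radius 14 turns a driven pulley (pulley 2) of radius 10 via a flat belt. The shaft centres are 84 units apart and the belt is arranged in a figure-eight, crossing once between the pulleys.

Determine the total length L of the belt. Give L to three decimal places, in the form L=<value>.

L=250.303

crossed belt: β = asin((r1+r2)/C) = asin(24/84) = 16.6015°
wrap1 = wrap2 = π + 2β = 213.2031°
tangent length = C·cosβ = 80.4984
L = (r1+r2)·wrap + 2·C·cosβ = 24·3.7211 + 2·80.4984 = 250.3032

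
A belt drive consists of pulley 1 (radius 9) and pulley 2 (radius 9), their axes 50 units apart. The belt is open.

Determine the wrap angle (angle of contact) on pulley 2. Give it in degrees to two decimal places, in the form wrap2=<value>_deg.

open belt: β = asin((r2−r1)/C) = asin(0/50) = 0.0000°
wrap1 = π − 2β = 180.0000°
wrap2 = π + 2β = 180.0000°

wrap2=180.00_deg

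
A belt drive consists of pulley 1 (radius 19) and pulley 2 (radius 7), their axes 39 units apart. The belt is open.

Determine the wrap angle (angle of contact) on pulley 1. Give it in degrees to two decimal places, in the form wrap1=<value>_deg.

open belt: β = asin((r2−r1)/C) = asin(-12/39) = -17.9202°
wrap1 = π − 2β = 215.8404°
wrap2 = π + 2β = 144.1596°

wrap1=215.84_deg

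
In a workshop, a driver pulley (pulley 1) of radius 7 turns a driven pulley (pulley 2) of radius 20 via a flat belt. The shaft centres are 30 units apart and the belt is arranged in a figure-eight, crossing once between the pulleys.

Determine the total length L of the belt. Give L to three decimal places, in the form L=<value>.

crossed belt: β = asin((r1+r2)/C) = asin(27/30) = 64.1581°
wrap1 = wrap2 = π + 2β = 308.3161°
tangent length = C·cosβ = 13.0767
L = (r1+r2)·wrap + 2·C·cosβ = 27·5.3811 + 2·13.0767 = 171.4439

L=171.444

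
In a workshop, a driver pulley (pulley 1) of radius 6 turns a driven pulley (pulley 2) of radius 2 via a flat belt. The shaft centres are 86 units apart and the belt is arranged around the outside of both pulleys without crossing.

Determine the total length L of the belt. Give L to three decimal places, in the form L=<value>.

open belt: β = asin((r2−r1)/C) = asin(-4/86) = -2.6659°
wrap1 = π − 2β = 185.3318°
wrap2 = π + 2β = 174.6682°
tangent length = C·cosβ = 85.9069
L = r1·wrap1 + r2·wrap2 + 2·C·cosβ = 6·3.2346 + 2·3.0485 + 2·85.9069 = 197.3188

L=197.319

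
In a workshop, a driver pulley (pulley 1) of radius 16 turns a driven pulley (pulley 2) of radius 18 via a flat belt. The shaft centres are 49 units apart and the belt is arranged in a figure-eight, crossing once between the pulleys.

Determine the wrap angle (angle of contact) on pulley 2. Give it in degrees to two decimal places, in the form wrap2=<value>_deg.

crossed belt: β = asin((r1+r2)/C) = asin(34/49) = 43.9378°
wrap1 = wrap2 = π + 2β = 267.8757°

wrap2=267.88_deg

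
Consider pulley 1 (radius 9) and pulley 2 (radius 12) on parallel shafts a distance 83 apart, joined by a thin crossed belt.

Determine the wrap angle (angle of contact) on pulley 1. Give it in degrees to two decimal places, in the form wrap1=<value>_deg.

crossed belt: β = asin((r1+r2)/C) = asin(21/83) = 14.6558°
wrap1 = wrap2 = π + 2β = 209.3116°

wrap1=209.31_deg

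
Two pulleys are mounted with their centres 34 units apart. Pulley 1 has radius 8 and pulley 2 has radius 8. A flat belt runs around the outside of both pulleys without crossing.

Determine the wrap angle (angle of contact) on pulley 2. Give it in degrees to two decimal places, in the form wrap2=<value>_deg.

wrap2=180.00_deg

open belt: β = asin((r2−r1)/C) = asin(0/34) = 0.0000°
wrap1 = π − 2β = 180.0000°
wrap2 = π + 2β = 180.0000°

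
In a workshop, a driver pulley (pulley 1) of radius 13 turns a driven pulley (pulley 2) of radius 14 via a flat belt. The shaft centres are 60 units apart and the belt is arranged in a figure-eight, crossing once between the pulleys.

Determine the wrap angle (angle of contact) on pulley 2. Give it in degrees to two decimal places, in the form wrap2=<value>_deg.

crossed belt: β = asin((r1+r2)/C) = asin(27/60) = 26.7437°
wrap1 = wrap2 = π + 2β = 233.4874°

wrap2=233.49_deg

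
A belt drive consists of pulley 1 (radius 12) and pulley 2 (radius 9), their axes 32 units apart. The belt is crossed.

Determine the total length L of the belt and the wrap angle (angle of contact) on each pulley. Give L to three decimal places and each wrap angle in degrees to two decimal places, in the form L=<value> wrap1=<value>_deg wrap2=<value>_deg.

L=144.329 wrap1=262.03_deg wrap2=262.03_deg

crossed belt: β = asin((r1+r2)/C) = asin(21/32) = 41.0145°
wrap1 = wrap2 = π + 2β = 262.0290°
tangent length = C·cosβ = 24.1454
L = (r1+r2)·wrap + 2·C·cosβ = 21·4.5733 + 2·24.1454 = 144.3294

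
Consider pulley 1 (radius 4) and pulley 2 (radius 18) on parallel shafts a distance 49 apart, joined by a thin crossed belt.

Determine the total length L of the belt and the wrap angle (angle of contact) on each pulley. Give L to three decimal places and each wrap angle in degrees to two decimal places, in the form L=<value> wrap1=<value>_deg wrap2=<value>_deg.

crossed belt: β = asin((r1+r2)/C) = asin(22/49) = 26.6782°
wrap1 = wrap2 = π + 2β = 233.3565°
tangent length = C·cosβ = 43.7836
L = (r1+r2)·wrap + 2·C·cosβ = 22·4.0728 + 2·43.7836 = 177.1696

L=177.170 wrap1=233.36_deg wrap2=233.36_deg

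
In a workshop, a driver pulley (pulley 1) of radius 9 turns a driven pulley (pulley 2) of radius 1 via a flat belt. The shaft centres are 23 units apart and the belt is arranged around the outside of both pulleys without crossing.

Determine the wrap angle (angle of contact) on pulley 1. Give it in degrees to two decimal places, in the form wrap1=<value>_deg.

open belt: β = asin((r2−r1)/C) = asin(-8/23) = -20.3544°
wrap1 = π − 2β = 220.7088°
wrap2 = π + 2β = 139.2912°

wrap1=220.71_deg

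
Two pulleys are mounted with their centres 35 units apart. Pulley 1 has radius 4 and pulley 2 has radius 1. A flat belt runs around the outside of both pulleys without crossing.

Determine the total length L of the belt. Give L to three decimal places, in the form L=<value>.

L=85.965

open belt: β = asin((r2−r1)/C) = asin(-3/35) = -4.9171°
wrap1 = π − 2β = 189.8342°
wrap2 = π + 2β = 170.1658°
tangent length = C·cosβ = 34.8712
L = r1·wrap1 + r2·wrap2 + 2·C·cosβ = 4·3.3132 + 1·2.9700 + 2·34.8712 = 85.9653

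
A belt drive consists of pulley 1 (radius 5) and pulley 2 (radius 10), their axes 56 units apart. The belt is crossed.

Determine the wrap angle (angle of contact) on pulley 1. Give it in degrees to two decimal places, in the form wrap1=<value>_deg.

wrap1=211.07_deg

crossed belt: β = asin((r1+r2)/C) = asin(15/56) = 15.5368°
wrap1 = wrap2 = π + 2β = 211.0736°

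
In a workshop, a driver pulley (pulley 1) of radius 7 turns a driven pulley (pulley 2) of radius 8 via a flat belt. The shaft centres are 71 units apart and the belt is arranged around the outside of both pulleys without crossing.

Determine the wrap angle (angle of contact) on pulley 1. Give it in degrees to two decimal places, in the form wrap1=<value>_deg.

open belt: β = asin((r2−r1)/C) = asin(1/71) = 0.8070°
wrap1 = π − 2β = 178.3860°
wrap2 = π + 2β = 181.6140°

wrap1=178.39_deg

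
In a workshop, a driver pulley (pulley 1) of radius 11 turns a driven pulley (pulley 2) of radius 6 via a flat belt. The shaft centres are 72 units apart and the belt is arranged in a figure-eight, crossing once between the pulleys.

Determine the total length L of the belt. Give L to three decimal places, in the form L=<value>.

L=201.440

crossed belt: β = asin((r1+r2)/C) = asin(17/72) = 13.6571°
wrap1 = wrap2 = π + 2β = 207.3143°
tangent length = C·cosβ = 69.9643
L = (r1+r2)·wrap + 2·C·cosβ = 17·3.6183 + 2·69.9643 = 201.4399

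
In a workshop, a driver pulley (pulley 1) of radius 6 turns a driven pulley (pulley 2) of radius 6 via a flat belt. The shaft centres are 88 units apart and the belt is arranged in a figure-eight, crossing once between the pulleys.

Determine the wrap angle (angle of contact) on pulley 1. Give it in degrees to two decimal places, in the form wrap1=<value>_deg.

wrap1=195.67_deg

crossed belt: β = asin((r1+r2)/C) = asin(12/88) = 7.8375°
wrap1 = wrap2 = π + 2β = 195.6750°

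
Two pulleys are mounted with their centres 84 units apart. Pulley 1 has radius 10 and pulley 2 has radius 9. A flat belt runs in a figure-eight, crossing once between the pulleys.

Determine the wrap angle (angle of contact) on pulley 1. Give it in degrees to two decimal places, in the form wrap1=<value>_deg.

wrap1=206.15_deg

crossed belt: β = asin((r1+r2)/C) = asin(19/84) = 13.0729°
wrap1 = wrap2 = π + 2β = 206.1458°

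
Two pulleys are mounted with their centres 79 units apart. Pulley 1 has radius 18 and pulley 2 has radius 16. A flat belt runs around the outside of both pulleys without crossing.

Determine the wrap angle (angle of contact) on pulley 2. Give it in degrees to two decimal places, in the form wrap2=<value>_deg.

open belt: β = asin((r2−r1)/C) = asin(-2/79) = -1.4507°
wrap1 = π − 2β = 182.9014°
wrap2 = π + 2β = 177.0986°

wrap2=177.10_deg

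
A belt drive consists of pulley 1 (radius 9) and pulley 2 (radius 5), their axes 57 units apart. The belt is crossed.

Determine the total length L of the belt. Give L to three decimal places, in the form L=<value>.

crossed belt: β = asin((r1+r2)/C) = asin(14/57) = 14.2181°
wrap1 = wrap2 = π + 2β = 208.4362°
tangent length = C·cosβ = 55.2540
L = (r1+r2)·wrap + 2·C·cosβ = 14·3.6379 + 2·55.2540 = 161.4385

L=161.439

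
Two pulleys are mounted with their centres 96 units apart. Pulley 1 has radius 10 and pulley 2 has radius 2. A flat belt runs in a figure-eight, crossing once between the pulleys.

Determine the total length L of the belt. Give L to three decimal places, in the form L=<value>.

L=231.201

crossed belt: β = asin((r1+r2)/C) = asin(12/96) = 7.1808°
wrap1 = wrap2 = π + 2β = 194.3615°
tangent length = C·cosβ = 95.2470
L = (r1+r2)·wrap + 2·C·cosβ = 12·3.3922 + 2·95.2470 = 231.2011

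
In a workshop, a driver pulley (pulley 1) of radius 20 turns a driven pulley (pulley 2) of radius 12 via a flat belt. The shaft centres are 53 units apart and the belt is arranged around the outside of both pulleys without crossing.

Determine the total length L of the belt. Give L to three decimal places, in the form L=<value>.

L=207.741

open belt: β = asin((r2−r1)/C) = asin(-8/53) = -8.6816°
wrap1 = π − 2β = 197.3632°
wrap2 = π + 2β = 162.6368°
tangent length = C·cosβ = 52.3927
L = r1·wrap1 + r2·wrap2 + 2·C·cosβ = 20·3.4446 + 12·2.8385 + 2·52.3927 = 207.7408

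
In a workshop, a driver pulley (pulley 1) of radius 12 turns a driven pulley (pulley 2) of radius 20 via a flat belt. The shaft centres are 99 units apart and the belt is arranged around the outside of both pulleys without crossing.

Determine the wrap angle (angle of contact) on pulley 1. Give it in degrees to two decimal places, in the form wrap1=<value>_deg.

wrap1=170.73_deg

open belt: β = asin((r2−r1)/C) = asin(8/99) = 4.6350°
wrap1 = π − 2β = 170.7300°
wrap2 = π + 2β = 189.2700°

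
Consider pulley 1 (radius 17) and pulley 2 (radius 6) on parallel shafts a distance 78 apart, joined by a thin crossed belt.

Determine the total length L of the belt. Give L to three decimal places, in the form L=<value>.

L=235.089

crossed belt: β = asin((r1+r2)/C) = asin(23/78) = 17.1498°
wrap1 = wrap2 = π + 2β = 214.2997°
tangent length = C·cosβ = 74.5319
L = (r1+r2)·wrap + 2·C·cosβ = 23·3.7402 + 2·74.5319 = 235.0892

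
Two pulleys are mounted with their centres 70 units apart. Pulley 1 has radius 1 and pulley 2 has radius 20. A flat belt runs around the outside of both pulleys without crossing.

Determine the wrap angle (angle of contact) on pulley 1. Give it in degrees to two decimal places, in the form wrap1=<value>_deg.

open belt: β = asin((r2−r1)/C) = asin(19/70) = 15.7493°
wrap1 = π − 2β = 148.5014°
wrap2 = π + 2β = 211.4986°

wrap1=148.50_deg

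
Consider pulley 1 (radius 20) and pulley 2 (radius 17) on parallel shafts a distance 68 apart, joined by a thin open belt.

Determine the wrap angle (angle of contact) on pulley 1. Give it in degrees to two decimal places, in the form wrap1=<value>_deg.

open belt: β = asin((r2−r1)/C) = asin(-3/68) = -2.5286°
wrap1 = π − 2β = 185.0572°
wrap2 = π + 2β = 174.9428°

wrap1=185.06_deg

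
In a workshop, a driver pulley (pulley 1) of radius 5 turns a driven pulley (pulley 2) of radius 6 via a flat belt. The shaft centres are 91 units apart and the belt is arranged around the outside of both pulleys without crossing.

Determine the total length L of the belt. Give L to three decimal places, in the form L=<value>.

open belt: β = asin((r2−r1)/C) = asin(1/91) = 0.6296°
wrap1 = π − 2β = 178.7407°
wrap2 = π + 2β = 181.2593°
tangent length = C·cosβ = 90.9945
L = r1·wrap1 + r2·wrap2 + 2·C·cosβ = 5·3.1196 + 6·3.1636 + 2·90.9945 = 216.5685

L=216.569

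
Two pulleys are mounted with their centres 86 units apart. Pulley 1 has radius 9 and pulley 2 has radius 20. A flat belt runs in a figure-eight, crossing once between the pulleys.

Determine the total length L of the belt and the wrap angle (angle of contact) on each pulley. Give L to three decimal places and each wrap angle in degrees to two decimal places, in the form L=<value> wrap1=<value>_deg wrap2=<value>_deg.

L=272.981 wrap1=219.41_deg wrap2=219.41_deg

crossed belt: β = asin((r1+r2)/C) = asin(29/86) = 19.7069°
wrap1 = wrap2 = π + 2β = 219.4139°
tangent length = C·cosβ = 80.9630
L = (r1+r2)·wrap + 2·C·cosβ = 29·3.8295 + 2·80.9630 = 272.9813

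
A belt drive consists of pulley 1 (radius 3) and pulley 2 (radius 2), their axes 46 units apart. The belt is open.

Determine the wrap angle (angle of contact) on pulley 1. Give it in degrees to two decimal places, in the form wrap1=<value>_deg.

wrap1=182.49_deg

open belt: β = asin((r2−r1)/C) = asin(-1/46) = -1.2457°
wrap1 = π − 2β = 182.4913°
wrap2 = π + 2β = 177.5087°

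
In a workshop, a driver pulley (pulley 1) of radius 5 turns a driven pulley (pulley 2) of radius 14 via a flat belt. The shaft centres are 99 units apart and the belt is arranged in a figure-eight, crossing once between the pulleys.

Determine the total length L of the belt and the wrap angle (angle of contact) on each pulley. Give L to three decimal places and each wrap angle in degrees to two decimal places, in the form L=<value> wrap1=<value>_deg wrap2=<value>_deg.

crossed belt: β = asin((r1+r2)/C) = asin(19/99) = 11.0648°
wrap1 = wrap2 = π + 2β = 202.1296°
tangent length = C·cosβ = 97.1597
L = (r1+r2)·wrap + 2·C·cosβ = 19·3.5278 + 2·97.1597 = 261.3480

L=261.348 wrap1=202.13_deg wrap2=202.13_deg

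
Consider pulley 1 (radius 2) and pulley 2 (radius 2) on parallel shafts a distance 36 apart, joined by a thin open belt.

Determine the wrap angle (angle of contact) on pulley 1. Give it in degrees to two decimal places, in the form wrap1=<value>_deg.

open belt: β = asin((r2−r1)/C) = asin(0/36) = 0.0000°
wrap1 = π − 2β = 180.0000°
wrap2 = π + 2β = 180.0000°

wrap1=180.00_deg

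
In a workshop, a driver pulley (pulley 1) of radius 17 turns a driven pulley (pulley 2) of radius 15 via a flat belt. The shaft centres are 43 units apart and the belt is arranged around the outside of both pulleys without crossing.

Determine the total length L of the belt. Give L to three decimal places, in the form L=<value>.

L=186.624

open belt: β = asin((r2−r1)/C) = asin(-2/43) = -2.6659°
wrap1 = π − 2β = 185.3318°
wrap2 = π + 2β = 174.6682°
tangent length = C·cosβ = 42.9535
L = r1·wrap1 + r2·wrap2 + 2·C·cosβ = 17·3.2346 + 15·3.0485 + 2·42.9535 = 186.6240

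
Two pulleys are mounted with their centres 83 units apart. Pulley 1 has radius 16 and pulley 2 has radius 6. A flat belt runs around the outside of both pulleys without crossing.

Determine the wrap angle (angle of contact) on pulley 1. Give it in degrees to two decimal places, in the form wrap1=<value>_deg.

open belt: β = asin((r2−r1)/C) = asin(-10/83) = -6.9199°
wrap1 = π − 2β = 193.8398°
wrap2 = π + 2β = 166.1602°

wrap1=193.84_deg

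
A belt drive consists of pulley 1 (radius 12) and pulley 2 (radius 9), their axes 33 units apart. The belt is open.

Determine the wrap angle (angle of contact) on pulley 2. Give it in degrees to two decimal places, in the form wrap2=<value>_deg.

wrap2=169.57_deg

open belt: β = asin((r2−r1)/C) = asin(-3/33) = -5.2159°
wrap1 = π − 2β = 190.4318°
wrap2 = π + 2β = 169.5682°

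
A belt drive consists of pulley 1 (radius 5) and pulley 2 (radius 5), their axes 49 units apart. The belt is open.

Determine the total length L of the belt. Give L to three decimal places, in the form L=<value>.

L=129.416

open belt: β = asin((r2−r1)/C) = asin(0/49) = 0.0000°
wrap1 = π − 2β = 180.0000°
wrap2 = π + 2β = 180.0000°
tangent length = C·cosβ = 49.0000
L = r1·wrap1 + r2·wrap2 + 2·C·cosβ = 5·3.1416 + 5·3.1416 + 2·49.0000 = 129.4159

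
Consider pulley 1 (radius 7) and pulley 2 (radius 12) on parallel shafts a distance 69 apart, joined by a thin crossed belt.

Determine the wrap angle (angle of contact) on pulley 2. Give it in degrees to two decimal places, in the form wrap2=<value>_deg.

crossed belt: β = asin((r1+r2)/C) = asin(19/69) = 15.9836°
wrap1 = wrap2 = π + 2β = 211.9672°

wrap2=211.97_deg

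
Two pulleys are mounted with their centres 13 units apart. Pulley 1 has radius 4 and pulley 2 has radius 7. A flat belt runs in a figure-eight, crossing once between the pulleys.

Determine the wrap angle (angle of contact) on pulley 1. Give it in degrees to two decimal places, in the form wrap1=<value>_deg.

crossed belt: β = asin((r1+r2)/C) = asin(11/13) = 57.7958°
wrap1 = wrap2 = π + 2β = 295.5915°

wrap1=295.59_deg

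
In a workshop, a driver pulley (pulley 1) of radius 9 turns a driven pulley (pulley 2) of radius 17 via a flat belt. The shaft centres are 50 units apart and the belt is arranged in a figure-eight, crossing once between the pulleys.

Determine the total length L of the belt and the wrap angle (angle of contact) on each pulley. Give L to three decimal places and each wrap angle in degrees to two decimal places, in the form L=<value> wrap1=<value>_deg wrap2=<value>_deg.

L=195.534 wrap1=242.66_deg wrap2=242.66_deg

crossed belt: β = asin((r1+r2)/C) = asin(26/50) = 31.3323°
wrap1 = wrap2 = π + 2β = 242.6645°
tangent length = C·cosβ = 42.7083
L = (r1+r2)·wrap + 2·C·cosβ = 26·4.2353 + 2·42.7083 = 195.5343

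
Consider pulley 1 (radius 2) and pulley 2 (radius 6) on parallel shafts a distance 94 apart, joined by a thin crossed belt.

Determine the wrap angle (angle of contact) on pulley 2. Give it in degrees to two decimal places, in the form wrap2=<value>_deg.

wrap2=189.76_deg

crossed belt: β = asin((r1+r2)/C) = asin(8/94) = 4.8821°
wrap1 = wrap2 = π + 2β = 189.7643°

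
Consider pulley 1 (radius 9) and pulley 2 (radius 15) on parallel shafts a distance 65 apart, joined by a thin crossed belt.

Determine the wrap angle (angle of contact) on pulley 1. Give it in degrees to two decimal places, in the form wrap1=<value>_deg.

wrap1=223.34_deg

crossed belt: β = asin((r1+r2)/C) = asin(24/65) = 21.6682°
wrap1 = wrap2 = π + 2β = 223.3364°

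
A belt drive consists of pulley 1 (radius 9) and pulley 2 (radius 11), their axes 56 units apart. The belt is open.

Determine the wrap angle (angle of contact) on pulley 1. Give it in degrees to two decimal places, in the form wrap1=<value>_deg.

open belt: β = asin((r2−r1)/C) = asin(2/56) = 2.0467°
wrap1 = π − 2β = 175.9066°
wrap2 = π + 2β = 184.0934°

wrap1=175.91_deg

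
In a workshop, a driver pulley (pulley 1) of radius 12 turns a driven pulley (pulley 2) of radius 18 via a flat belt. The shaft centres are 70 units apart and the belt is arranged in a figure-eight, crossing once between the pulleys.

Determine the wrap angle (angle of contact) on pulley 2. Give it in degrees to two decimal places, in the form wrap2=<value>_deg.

wrap2=230.75_deg

crossed belt: β = asin((r1+r2)/C) = asin(30/70) = 25.3769°
wrap1 = wrap2 = π + 2β = 230.7539°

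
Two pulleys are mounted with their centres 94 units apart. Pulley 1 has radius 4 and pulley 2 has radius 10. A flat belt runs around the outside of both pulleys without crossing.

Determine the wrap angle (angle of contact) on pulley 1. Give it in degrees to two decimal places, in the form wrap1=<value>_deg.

open belt: β = asin((r2−r1)/C) = asin(6/94) = 3.6597°
wrap1 = π − 2β = 172.6807°
wrap2 = π + 2β = 187.3193°

wrap1=172.68_deg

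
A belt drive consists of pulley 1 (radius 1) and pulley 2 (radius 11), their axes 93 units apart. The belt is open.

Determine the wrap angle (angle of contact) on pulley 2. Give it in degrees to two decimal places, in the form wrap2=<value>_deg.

wrap2=192.35_deg

open belt: β = asin((r2−r1)/C) = asin(10/93) = 6.1728°
wrap1 = π − 2β = 167.6545°
wrap2 = π + 2β = 192.3455°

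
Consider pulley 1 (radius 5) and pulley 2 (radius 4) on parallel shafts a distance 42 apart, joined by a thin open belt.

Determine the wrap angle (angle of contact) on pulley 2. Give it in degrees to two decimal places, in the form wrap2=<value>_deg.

open belt: β = asin((r2−r1)/C) = asin(-1/42) = -1.3643°
wrap1 = π − 2β = 182.7286°
wrap2 = π + 2β = 177.2714°

wrap2=177.27_deg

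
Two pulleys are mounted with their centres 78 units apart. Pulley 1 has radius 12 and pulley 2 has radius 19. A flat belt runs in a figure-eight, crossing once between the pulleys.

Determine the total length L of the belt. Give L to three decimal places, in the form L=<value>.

L=265.880

crossed belt: β = asin((r1+r2)/C) = asin(31/78) = 23.4180°
wrap1 = wrap2 = π + 2β = 226.8360°
tangent length = C·cosβ = 71.5751
L = (r1+r2)·wrap + 2·C·cosβ = 31·3.9590 + 2·71.5751 = 265.8803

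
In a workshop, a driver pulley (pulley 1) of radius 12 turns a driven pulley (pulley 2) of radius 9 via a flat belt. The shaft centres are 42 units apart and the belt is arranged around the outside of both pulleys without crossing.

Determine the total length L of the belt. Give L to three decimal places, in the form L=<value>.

open belt: β = asin((r2−r1)/C) = asin(-3/42) = -4.0960°
wrap1 = π − 2β = 188.1921°
wrap2 = π + 2β = 171.8079°
tangent length = C·cosβ = 41.8927
L = r1·wrap1 + r2·wrap2 + 2·C·cosβ = 12·3.2846 + 9·2.9986 + 2·41.8927 = 150.1878

L=150.188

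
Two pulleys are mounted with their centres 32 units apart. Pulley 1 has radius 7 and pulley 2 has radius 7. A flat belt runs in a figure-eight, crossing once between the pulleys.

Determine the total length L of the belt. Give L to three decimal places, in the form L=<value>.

crossed belt: β = asin((r1+r2)/C) = asin(14/32) = 25.9445°
wrap1 = wrap2 = π + 2β = 231.8890°
tangent length = C·cosβ = 28.7750
L = (r1+r2)·wrap + 2·C·cosβ = 14·4.0472 + 2·28.7750 = 114.2111

L=114.211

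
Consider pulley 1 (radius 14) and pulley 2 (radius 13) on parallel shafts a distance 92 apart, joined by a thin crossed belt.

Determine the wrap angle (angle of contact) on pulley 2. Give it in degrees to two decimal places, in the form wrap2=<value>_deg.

crossed belt: β = asin((r1+r2)/C) = asin(27/92) = 17.0663°
wrap1 = wrap2 = π + 2β = 214.1326°

wrap2=214.13_deg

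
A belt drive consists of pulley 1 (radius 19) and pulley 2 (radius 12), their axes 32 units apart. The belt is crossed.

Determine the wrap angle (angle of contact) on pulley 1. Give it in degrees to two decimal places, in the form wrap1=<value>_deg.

crossed belt: β = asin((r1+r2)/C) = asin(31/32) = 75.6385°
wrap1 = wrap2 = π + 2β = 331.2770°

wrap1=331.28_deg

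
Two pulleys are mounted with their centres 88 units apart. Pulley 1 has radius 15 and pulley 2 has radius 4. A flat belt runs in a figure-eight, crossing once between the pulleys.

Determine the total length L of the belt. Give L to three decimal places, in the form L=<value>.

L=239.809

crossed belt: β = asin((r1+r2)/C) = asin(19/88) = 12.4689°
wrap1 = wrap2 = π + 2β = 204.9377°
tangent length = C·cosβ = 85.9244
L = (r1+r2)·wrap + 2·C·cosβ = 19·3.5768 + 2·85.9244 = 239.8087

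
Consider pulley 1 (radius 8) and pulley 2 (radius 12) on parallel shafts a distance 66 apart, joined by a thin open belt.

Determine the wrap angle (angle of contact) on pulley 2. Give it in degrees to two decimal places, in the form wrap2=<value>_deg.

wrap2=186.95_deg

open belt: β = asin((r2−r1)/C) = asin(4/66) = 3.4746°
wrap1 = π − 2β = 173.0508°
wrap2 = π + 2β = 186.9492°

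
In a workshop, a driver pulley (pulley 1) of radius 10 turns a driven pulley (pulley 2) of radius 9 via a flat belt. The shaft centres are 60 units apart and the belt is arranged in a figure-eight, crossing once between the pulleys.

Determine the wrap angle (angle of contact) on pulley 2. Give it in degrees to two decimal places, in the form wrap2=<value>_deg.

wrap2=216.92_deg

crossed belt: β = asin((r1+r2)/C) = asin(19/60) = 18.4615°
wrap1 = wrap2 = π + 2β = 216.9229°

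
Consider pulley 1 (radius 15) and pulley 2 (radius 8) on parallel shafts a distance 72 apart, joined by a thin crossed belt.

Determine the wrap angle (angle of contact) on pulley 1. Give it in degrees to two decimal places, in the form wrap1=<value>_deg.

crossed belt: β = asin((r1+r2)/C) = asin(23/72) = 18.6293°
wrap1 = wrap2 = π + 2β = 217.2587°

wrap1=217.26_deg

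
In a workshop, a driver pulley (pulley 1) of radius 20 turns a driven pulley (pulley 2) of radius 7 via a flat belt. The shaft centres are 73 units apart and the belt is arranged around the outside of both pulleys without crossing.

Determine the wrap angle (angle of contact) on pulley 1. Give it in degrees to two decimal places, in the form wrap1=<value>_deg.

wrap1=200.52_deg

open belt: β = asin((r2−r1)/C) = asin(-13/73) = -10.2581°
wrap1 = π − 2β = 200.5161°
wrap2 = π + 2β = 159.4839°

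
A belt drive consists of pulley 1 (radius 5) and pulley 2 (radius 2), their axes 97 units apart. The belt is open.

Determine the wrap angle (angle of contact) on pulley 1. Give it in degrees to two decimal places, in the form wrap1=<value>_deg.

wrap1=183.54_deg

open belt: β = asin((r2−r1)/C) = asin(-3/97) = -1.7723°
wrap1 = π − 2β = 183.5446°
wrap2 = π + 2β = 176.4554°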